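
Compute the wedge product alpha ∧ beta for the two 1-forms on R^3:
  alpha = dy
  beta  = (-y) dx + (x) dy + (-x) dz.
alpha ∧ beta = (y) dx ∧ dy + (-x) dy ∧ dz

Distribute the wedge, using dx_i ∧ dx_j = -dx_j ∧ dx_i and dx_i ∧ dx_i = 0. For each pair (i, j) with i < j, the coefficient of dx_i ∧ dx_j in alpha ∧ beta is (alpha_i * beta_j - alpha_j * beta_i). Collecting: alpha ∧ beta = (y) dx ∧ dy + (-x) dy ∧ dz.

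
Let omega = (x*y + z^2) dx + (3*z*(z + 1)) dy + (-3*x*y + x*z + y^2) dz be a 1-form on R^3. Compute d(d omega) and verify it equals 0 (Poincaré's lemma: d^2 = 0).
d(d omega) = 0

Step 1: d omega = sum_{i<j} (∂f_j/∂x_i - ∂f_i/∂x_j) dx_i ∧ dx_j:
  coeff of dx ∧ dy: -x
  coeff of dx ∧ dz: -3*y - z
  coeff of dy ∧ dz: -3*x + 2*y - 6*z - 3
Step 2: Apply d again to each 2-form coefficient. The only possible 3-form in R^3 is dx ∧ dy ∧ dz, with coefficient
  ∂(coeff of dy∧dz)/∂x - ∂(coeff of dx∧dz)/∂y + ∂(coeff of dx∧dy)/∂z
  = ∂/∂x (-3*x + 2*y - 6*z - 3) - ∂/∂y (-3*y - z) + ∂/∂z (-x).
Each of these terms simplifies to sums of mixed partials that cancel in pairs. The result is 0 (by equality of mixed partials for smooth functions — Schwarz / Clairaut).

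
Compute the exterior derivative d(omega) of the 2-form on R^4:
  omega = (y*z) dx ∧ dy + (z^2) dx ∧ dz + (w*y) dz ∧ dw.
d(omega) = (y) dx ∧ dy ∧ dz + (w) dy ∧ dz ∧ dw

For a 2-form omega = sum_{i<j} g_{ij} dx_i ∧ dx_j, the exterior derivative is
  d(omega) = sum_{i<j} d(g_{ij}) ∧ dx_i ∧ dx_j = sum_{i<j, k} (∂g_{ij}/∂x_k) dx_k ∧ dx_i ∧ dx_j.
Expand each term, using dx_k ∧ dx_i ∧ dx_j = sgn(permutation) dx_{(a)} ∧ dx_{(b)} ∧ dx_{(c)} with (a < b < c) sorted:
  d(y*z) includes (∂/∂z)(y*z) dz = (y) dz, which multiplied by dx ∧ dy gives (y) dx ∧ dy ∧ dz
  d(w*y) includes (∂/∂y)(w*y) dy = (w) dy, which multiplied by dz ∧ dw gives (w) dy ∧ dz ∧ dw
Collecting like 3-forms: d(omega) = (y) dx ∧ dy ∧ dz + (w) dy ∧ dz ∧ dw.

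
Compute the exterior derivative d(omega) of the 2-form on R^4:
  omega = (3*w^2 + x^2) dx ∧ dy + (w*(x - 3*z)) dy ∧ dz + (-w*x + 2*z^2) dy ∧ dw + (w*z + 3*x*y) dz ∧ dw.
d(omega) = (5*w) dx ∧ dy ∧ dw + (w) dx ∧ dy ∧ dz + (4*x - 7*z) dy ∧ dz ∧ dw + (3*y) dx ∧ dz ∧ dw

For a 2-form omega = sum_{i<j} g_{ij} dx_i ∧ dx_j, the exterior derivative is
  d(omega) = sum_{i<j} d(g_{ij}) ∧ dx_i ∧ dx_j = sum_{i<j, k} (∂g_{ij}/∂x_k) dx_k ∧ dx_i ∧ dx_j.
Expand each term, using dx_k ∧ dx_i ∧ dx_j = sgn(permutation) dx_{(a)} ∧ dx_{(b)} ∧ dx_{(c)} with (a < b < c) sorted:
  d(3*w^2 + x^2) includes (∂/∂w)(3*w^2 + x^2) dw = (6*w) dw, which multiplied by dx ∧ dy gives (6*w) dx ∧ dy ∧ dw
  d(w*(x - 3*z)) includes (∂/∂x)(w*(x - 3*z)) dx = (w) dx, which multiplied by dy ∧ dz gives (w) dx ∧ dy ∧ dz
  d(w*(x - 3*z)) includes (∂/∂w)(w*(x - 3*z)) dw = (x - 3*z) dw, which multiplied by dy ∧ dz gives (x - 3*z) dy ∧ dz ∧ dw
  d(-w*x + 2*z^2) includes (∂/∂x)(-w*x + 2*z^2) dx = (-w) dx, which multiplied by dy ∧ dw gives (-w) dx ∧ dy ∧ dw
  d(-w*x + 2*z^2) includes (∂/∂z)(-w*x + 2*z^2) dz = (4*z) dz, which multiplied by dy ∧ dw gives (-4*z) dy ∧ dz ∧ dw
  d(w*z + 3*x*y) includes (∂/∂x)(w*z + 3*x*y) dx = (3*y) dx, which multiplied by dz ∧ dw gives (3*y) dx ∧ dz ∧ dw
  d(w*z + 3*x*y) includes (∂/∂y)(w*z + 3*x*y) dy = (3*x) dy, which multiplied by dz ∧ dw gives (3*x) dy ∧ dz ∧ dw
Collecting like 3-forms: d(omega) = (5*w) dx ∧ dy ∧ dw + (w) dx ∧ dy ∧ dz + (4*x - 7*z) dy ∧ dz ∧ dw + (3*y) dx ∧ dz ∧ dw.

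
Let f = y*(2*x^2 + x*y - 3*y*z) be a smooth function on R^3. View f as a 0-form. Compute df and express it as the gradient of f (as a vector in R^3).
df = (y*(4*x + y)) dx + (2*x^2 + 2*x*y - 6*y*z) dy + (-3*y^2) dz; grad f = (y*(4*x + y), 2*x^2 + 2*x*y - 6*y*z, -3*y^2)

For a 0-form f, d f = (∂f/∂x) dx + (∂f/∂y) dy + (∂f/∂z) dz. The components of the vector representation are exactly the entries of grad f in Cartesian coordinates:
  ∂f/∂x = y*(4*x + y)
  ∂f/∂y = 2*x^2 + 2*x*y - 6*y*z
  ∂f/∂z = -3*y^2.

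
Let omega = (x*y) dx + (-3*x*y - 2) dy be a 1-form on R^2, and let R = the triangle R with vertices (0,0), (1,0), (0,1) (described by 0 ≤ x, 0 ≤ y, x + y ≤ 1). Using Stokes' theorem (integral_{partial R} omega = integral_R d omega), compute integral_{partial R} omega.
integral_(partial R) omega = -2/3

Stokes: integral_partial_R omega = integral_R d omega with d omega = (∂Q/∂x - ∂P/∂y) dx ∧ dy.
  ∂Q/∂x = -3*y
  ∂P/∂y = x
  integrand = ∂Q/∂x - ∂P/∂y = -x - 3*y.
Integrating over R: integral_0^1 integral_0^{1-x} (-x - 3*y) dy dx = -2/3.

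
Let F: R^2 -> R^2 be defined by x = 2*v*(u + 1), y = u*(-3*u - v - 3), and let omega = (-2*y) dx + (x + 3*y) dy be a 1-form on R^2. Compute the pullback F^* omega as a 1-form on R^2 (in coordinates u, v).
F^* omega = (54*u^3 + 27*u^2*v + 81*u^2 + 5*u*v^2 + 12*u*v + 27*u - 2*v^2 - 6*v) du + (u*(21*u^2 + 5*u*v + 33*u + 2*v + 12)) dv

Using F^*(f dg) = (f ∘ F) d(g ∘ F), substitute each coordinate x_i by F_i(u, v) in f_i, and replace dx_i by d F_i = (∂F_i/∂u) du + (∂F_i/∂v) dv.
  For the x component: f_1(F) = 2*u*(3*u + v + 3); d F_1 = (2*v) du + (2*u + 2) dv
  For the y component: f_2(F) = -9*u^2 - u*v - 9*u + 2*v; d F_2 = (-6*u - v - 3) du + (-u) dv
Combining and collecting du, dv coefficients:
  coeff of du: 54*u^3 + 27*u^2*v + 81*u^2 + 5*u*v^2 + 12*u*v + 27*u - 2*v^2 - 6*v
  coeff of dv: u*(21*u^2 + 5*u*v + 33*u + 2*v + 12)
F^* omega = (54*u^3 + 27*u^2*v + 81*u^2 + 5*u*v^2 + 12*u*v + 27*u - 2*v^2 - 6*v) du + (u*(21*u^2 + 5*u*v + 33*u + 2*v + 12)) dv.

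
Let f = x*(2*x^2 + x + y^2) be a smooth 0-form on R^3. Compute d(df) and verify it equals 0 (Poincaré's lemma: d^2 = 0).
d(df) = 0

Step 1: df = sum_i (∂f/∂x_i) dx_i = (6*x^2 + 2*x + y^2) dx + (2*x*y) dy + (0) dz.
Step 2: Apply d again. Using the 1-form formula, the coefficient of dx ∧ dy in d(df) is ∂^2 f/∂x ∂y - ∂^2 f/∂y ∂x = (2*y) - (2*y) = 0 (equality of mixed partials for smooth f).
Similarly for dx ∧ dz and dy ∧ dz — all coefficients vanish. So d(df) = 0.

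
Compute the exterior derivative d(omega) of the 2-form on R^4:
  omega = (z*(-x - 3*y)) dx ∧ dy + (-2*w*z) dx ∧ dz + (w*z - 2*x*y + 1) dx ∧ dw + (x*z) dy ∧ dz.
d(omega) = (-x - 3*y + z) dx ∧ dy ∧ dz + (-w - 2*z) dx ∧ dz ∧ dw + (2*x) dx ∧ dy ∧ dw

For a 2-form omega = sum_{i<j} g_{ij} dx_i ∧ dx_j, the exterior derivative is
  d(omega) = sum_{i<j} d(g_{ij}) ∧ dx_i ∧ dx_j = sum_{i<j, k} (∂g_{ij}/∂x_k) dx_k ∧ dx_i ∧ dx_j.
Expand each term, using dx_k ∧ dx_i ∧ dx_j = sgn(permutation) dx_{(a)} ∧ dx_{(b)} ∧ dx_{(c)} with (a < b < c) sorted:
  d(z*(-x - 3*y)) includes (∂/∂z)(z*(-x - 3*y)) dz = (-x - 3*y) dz, which multiplied by dx ∧ dy gives (-x - 3*y) dx ∧ dy ∧ dz
  d(-2*w*z) includes (∂/∂w)(-2*w*z) dw = (-2*z) dw, which multiplied by dx ∧ dz gives (-2*z) dx ∧ dz ∧ dw
  d(w*z - 2*x*y + 1) includes (∂/∂y)(w*z - 2*x*y + 1) dy = (-2*x) dy, which multiplied by dx ∧ dw gives (2*x) dx ∧ dy ∧ dw
  d(w*z - 2*x*y + 1) includes (∂/∂z)(w*z - 2*x*y + 1) dz = (w) dz, which multiplied by dx ∧ dw gives (-w) dx ∧ dz ∧ dw
  d(x*z) includes (∂/∂x)(x*z) dx = (z) dx, which multiplied by dy ∧ dz gives (z) dx ∧ dy ∧ dz
Collecting like 3-forms: d(omega) = (-x - 3*y + z) dx ∧ dy ∧ dz + (-w - 2*z) dx ∧ dz ∧ dw + (2*x) dx ∧ dy ∧ dw.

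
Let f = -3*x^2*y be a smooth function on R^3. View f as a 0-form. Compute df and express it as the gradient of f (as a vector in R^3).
df = (-6*x*y) dx + (-3*x^2) dy + (0) dz; grad f = (-6*x*y, -3*x^2, 0)

For a 0-form f, d f = (∂f/∂x) dx + (∂f/∂y) dy + (∂f/∂z) dz. The components of the vector representation are exactly the entries of grad f in Cartesian coordinates:
  ∂f/∂x = -6*x*y
  ∂f/∂y = -3*x^2
  ∂f/∂z = 0.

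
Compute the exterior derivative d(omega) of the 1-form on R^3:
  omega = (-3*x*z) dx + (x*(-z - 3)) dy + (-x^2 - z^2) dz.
d(omega) = (-z - 3) dx ∧ dy + (x) dx ∧ dz + (x) dy ∧ dz

For a 1-form omega = sum_i f_i dx_i, the exterior derivative is
  d(omega) = sum_{i < j} (∂f_j/∂x_i - ∂f_i/∂x_j) dx_i ∧ dx_j.
  coefficient of dx ∧ dy: ∂f_2/∂x - ∂f_1/∂y = ∂(x*(-z - 3))/∂x - ∂(-3*x*z)/∂y = -z - 3
  coefficient of dx ∧ dz: ∂f_3/∂x - ∂f_1/∂z = ∂(-x^2 - z^2)/∂x - ∂(-3*x*z)/∂z = x
  coefficient of dy ∧ dz: ∂f_3/∂y - ∂f_2/∂z = ∂(-x^2 - z^2)/∂y - ∂(x*(-z - 3))/∂z = x
Assembling: d(omega) = (-z - 3) dx ∧ dy + (x) dx ∧ dz + (x) dy ∧ dz.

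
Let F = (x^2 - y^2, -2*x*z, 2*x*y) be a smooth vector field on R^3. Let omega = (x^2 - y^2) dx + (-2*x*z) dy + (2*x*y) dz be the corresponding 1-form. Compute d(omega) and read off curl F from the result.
d(omega) = (4*x) dy ∧ dz + (-2*y) dz ∧ dx + (2*y - 2*z) dx ∧ dy; curl F = (4*x, -2*y, 2*y - 2*z)

d omega = sum_{i<j} (∂f_j/∂x_i - ∂f_i/∂x_j) dx_i ∧ dx_j. Under the identification (dy ∧ dz, dz ∧ dx, dx ∧ dy) ↔ (e_x, e_y, e_z), the coefficients are exactly the components of curl F. Compute:
  ∂R/∂y - ∂Q/∂z = (2*x) - (-2*x) = 4*x
  ∂P/∂z - ∂R/∂x = (0) - (2*y) = -2*y
  ∂Q/∂x - ∂P/∂y = (-2*z) - (-2*y) = 2*y - 2*z.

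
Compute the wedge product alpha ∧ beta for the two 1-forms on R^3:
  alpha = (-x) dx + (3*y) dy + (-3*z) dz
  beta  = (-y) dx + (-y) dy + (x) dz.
alpha ∧ beta = (y*(x + 3*y)) dx ∧ dy + (-x^2 - 3*y*z) dx ∧ dz + (3*y*(x - z)) dy ∧ dz

Distribute the wedge, using dx_i ∧ dx_j = -dx_j ∧ dx_i and dx_i ∧ dx_i = 0. For each pair (i, j) with i < j, the coefficient of dx_i ∧ dx_j in alpha ∧ beta is (alpha_i * beta_j - alpha_j * beta_i). Collecting: alpha ∧ beta = (y*(x + 3*y)) dx ∧ dy + (-x^2 - 3*y*z) dx ∧ dz + (3*y*(x - z)) dy ∧ dz.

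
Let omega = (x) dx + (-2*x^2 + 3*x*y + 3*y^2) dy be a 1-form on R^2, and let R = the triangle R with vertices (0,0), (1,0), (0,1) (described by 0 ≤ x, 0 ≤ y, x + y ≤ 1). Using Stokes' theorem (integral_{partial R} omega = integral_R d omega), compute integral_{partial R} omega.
integral_(partial R) omega = -1/6

Stokes: integral_partial_R omega = integral_R d omega with d omega = (∂Q/∂x - ∂P/∂y) dx ∧ dy.
  ∂Q/∂x = -4*x + 3*y
  ∂P/∂y = 0
  integrand = ∂Q/∂x - ∂P/∂y = -4*x + 3*y.
Integrating over R: integral_0^1 integral_0^{1-x} (-4*x + 3*y) dy dx = -1/6.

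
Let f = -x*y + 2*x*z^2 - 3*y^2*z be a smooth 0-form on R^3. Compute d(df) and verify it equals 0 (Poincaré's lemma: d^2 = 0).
d(df) = 0

Step 1: df = sum_i (∂f/∂x_i) dx_i = (-y + 2*z^2) dx + (-x - 6*y*z) dy + (4*x*z - 3*y^2) dz.
Step 2: Apply d again. Using the 1-form formula, the coefficient of dx ∧ dy in d(df) is ∂^2 f/∂x ∂y - ∂^2 f/∂y ∂x = (-1) - (-1) = 0 (equality of mixed partials for smooth f).
Similarly for dx ∧ dz and dy ∧ dz — all coefficients vanish. So d(df) = 0.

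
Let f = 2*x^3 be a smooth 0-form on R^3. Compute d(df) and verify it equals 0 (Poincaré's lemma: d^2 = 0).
d(df) = 0

Step 1: df = sum_i (∂f/∂x_i) dx_i = (6*x^2) dx + (0) dy + (0) dz.
Step 2: Apply d again. Using the 1-form formula, the coefficient of dx ∧ dy in d(df) is ∂^2 f/∂x ∂y - ∂^2 f/∂y ∂x = (0) - (0) = 0 (equality of mixed partials for smooth f).
Similarly for dx ∧ dz and dy ∧ dz — all coefficients vanish. So d(df) = 0.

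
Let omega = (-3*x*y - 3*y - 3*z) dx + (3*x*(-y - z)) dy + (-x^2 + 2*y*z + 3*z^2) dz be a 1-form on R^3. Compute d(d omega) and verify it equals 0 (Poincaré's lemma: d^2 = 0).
d(d omega) = 0

Step 1: d omega = sum_{i<j} (∂f_j/∂x_i - ∂f_i/∂x_j) dx_i ∧ dx_j:
  coeff of dx ∧ dy: 3*x - 3*y - 3*z + 3
  coeff of dx ∧ dz: 3 - 2*x
  coeff of dy ∧ dz: 3*x + 2*z
Step 2: Apply d again to each 2-form coefficient. The only possible 3-form in R^3 is dx ∧ dy ∧ dz, with coefficient
  ∂(coeff of dy∧dz)/∂x - ∂(coeff of dx∧dz)/∂y + ∂(coeff of dx∧dy)/∂z
  = ∂/∂x (3*x + 2*z) - ∂/∂y (3 - 2*x) + ∂/∂z (3*x - 3*y - 3*z + 3).
Each of these terms simplifies to sums of mixed partials that cancel in pairs. The result is 0 (by equality of mixed partials for smooth functions — Schwarz / Clairaut).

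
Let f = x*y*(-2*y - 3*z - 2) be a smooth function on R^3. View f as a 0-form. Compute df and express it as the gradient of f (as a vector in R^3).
df = (y*(-2*y - 3*z - 2)) dx + (x*(-4*y - 3*z - 2)) dy + (-3*x*y) dz; grad f = (y*(-2*y - 3*z - 2), x*(-4*y - 3*z - 2), -3*x*y)

For a 0-form f, d f = (∂f/∂x) dx + (∂f/∂y) dy + (∂f/∂z) dz. The components of the vector representation are exactly the entries of grad f in Cartesian coordinates:
  ∂f/∂x = y*(-2*y - 3*z - 2)
  ∂f/∂y = x*(-4*y - 3*z - 2)
  ∂f/∂z = -3*x*y.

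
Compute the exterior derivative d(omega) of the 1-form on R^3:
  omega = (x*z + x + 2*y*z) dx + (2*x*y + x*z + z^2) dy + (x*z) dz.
d(omega) = (2*y - z) dx ∧ dy + (-x - 2*y + z) dx ∧ dz + (-x - 2*z) dy ∧ dz

For a 1-form omega = sum_i f_i dx_i, the exterior derivative is
  d(omega) = sum_{i < j} (∂f_j/∂x_i - ∂f_i/∂x_j) dx_i ∧ dx_j.
  coefficient of dx ∧ dy: ∂f_2/∂x - ∂f_1/∂y = ∂(2*x*y + x*z + z^2)/∂x - ∂(x*z + x + 2*y*z)/∂y = 2*y - z
  coefficient of dx ∧ dz: ∂f_3/∂x - ∂f_1/∂z = ∂(x*z)/∂x - ∂(x*z + x + 2*y*z)/∂z = -x - 2*y + z
  coefficient of dy ∧ dz: ∂f_3/∂y - ∂f_2/∂z = ∂(x*z)/∂y - ∂(2*x*y + x*z + z^2)/∂z = -x - 2*z
Assembling: d(omega) = (2*y - z) dx ∧ dy + (-x - 2*y + z) dx ∧ dz + (-x - 2*z) dy ∧ dz.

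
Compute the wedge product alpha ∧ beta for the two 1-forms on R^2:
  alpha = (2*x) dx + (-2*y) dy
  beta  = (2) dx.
alpha ∧ beta = (4*y) dx ∧ dy

Distribute the wedge, using dx_i ∧ dx_j = -dx_j ∧ dx_i and dx_i ∧ dx_i = 0. For each pair (i, j) with i < j, the coefficient of dx_i ∧ dx_j in alpha ∧ beta is (alpha_i * beta_j - alpha_j * beta_i). Collecting: alpha ∧ beta = (4*y) dx ∧ dy.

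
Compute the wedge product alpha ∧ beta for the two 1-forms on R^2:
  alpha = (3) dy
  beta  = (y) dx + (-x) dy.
alpha ∧ beta = (-3*y) dx ∧ dy

Distribute the wedge, using dx_i ∧ dx_j = -dx_j ∧ dx_i and dx_i ∧ dx_i = 0. For each pair (i, j) with i < j, the coefficient of dx_i ∧ dx_j in alpha ∧ beta is (alpha_i * beta_j - alpha_j * beta_i). Collecting: alpha ∧ beta = (-3*y) dx ∧ dy.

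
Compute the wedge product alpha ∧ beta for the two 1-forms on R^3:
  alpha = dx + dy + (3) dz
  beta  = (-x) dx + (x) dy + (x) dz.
alpha ∧ beta = (2*x) dx ∧ dy + (4*x) dx ∧ dz + (-2*x) dy ∧ dz

Distribute the wedge, using dx_i ∧ dx_j = -dx_j ∧ dx_i and dx_i ∧ dx_i = 0. For each pair (i, j) with i < j, the coefficient of dx_i ∧ dx_j in alpha ∧ beta is (alpha_i * beta_j - alpha_j * beta_i). Collecting: alpha ∧ beta = (2*x) dx ∧ dy + (4*x) dx ∧ dz + (-2*x) dy ∧ dz.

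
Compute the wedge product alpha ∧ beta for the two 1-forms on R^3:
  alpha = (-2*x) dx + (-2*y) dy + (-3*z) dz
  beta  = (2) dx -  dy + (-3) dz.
alpha ∧ beta = (2*x + 4*y) dx ∧ dy + (6*x + 6*z) dx ∧ dz + (6*y - 3*z) dy ∧ dz

Distribute the wedge, using dx_i ∧ dx_j = -dx_j ∧ dx_i and dx_i ∧ dx_i = 0. For each pair (i, j) with i < j, the coefficient of dx_i ∧ dx_j in alpha ∧ beta is (alpha_i * beta_j - alpha_j * beta_i). Collecting: alpha ∧ beta = (2*x + 4*y) dx ∧ dy + (6*x + 6*z) dx ∧ dz + (6*y - 3*z) dy ∧ dz.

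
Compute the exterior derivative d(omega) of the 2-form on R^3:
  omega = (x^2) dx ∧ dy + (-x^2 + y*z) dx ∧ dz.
d(omega) = (-z) dx ∧ dy ∧ dz

For a 2-form omega = sum_{i<j} g_{ij} dx_i ∧ dx_j, the exterior derivative is
  d(omega) = sum_{i<j} d(g_{ij}) ∧ dx_i ∧ dx_j = sum_{i<j, k} (∂g_{ij}/∂x_k) dx_k ∧ dx_i ∧ dx_j.
Expand each term, using dx_k ∧ dx_i ∧ dx_j = sgn(permutation) dx_{(a)} ∧ dx_{(b)} ∧ dx_{(c)} with (a < b < c) sorted:
  d(-x^2 + y*z) includes (∂/∂y)(-x^2 + y*z) dy = (z) dy, which multiplied by dx ∧ dz gives (-z) dx ∧ dy ∧ dz
Collecting like 3-forms: d(omega) = (-z) dx ∧ dy ∧ dz.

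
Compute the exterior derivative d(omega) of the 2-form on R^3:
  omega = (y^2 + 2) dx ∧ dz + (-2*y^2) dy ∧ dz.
d(omega) = (-2*y) dx ∧ dy ∧ dz

For a 2-form omega = sum_{i<j} g_{ij} dx_i ∧ dx_j, the exterior derivative is
  d(omega) = sum_{i<j} d(g_{ij}) ∧ dx_i ∧ dx_j = sum_{i<j, k} (∂g_{ij}/∂x_k) dx_k ∧ dx_i ∧ dx_j.
Expand each term, using dx_k ∧ dx_i ∧ dx_j = sgn(permutation) dx_{(a)} ∧ dx_{(b)} ∧ dx_{(c)} with (a < b < c) sorted:
  d(y^2 + 2) includes (∂/∂y)(y^2 + 2) dy = (2*y) dy, which multiplied by dx ∧ dz gives (-2*y) dx ∧ dy ∧ dz
Collecting like 3-forms: d(omega) = (-2*y) dx ∧ dy ∧ dz.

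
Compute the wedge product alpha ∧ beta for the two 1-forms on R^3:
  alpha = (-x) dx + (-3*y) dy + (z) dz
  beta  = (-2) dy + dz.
alpha ∧ beta = (2*x) dx ∧ dy + (-x) dx ∧ dz + (-3*y + 2*z) dy ∧ dz

Distribute the wedge, using dx_i ∧ dx_j = -dx_j ∧ dx_i and dx_i ∧ dx_i = 0. For each pair (i, j) with i < j, the coefficient of dx_i ∧ dx_j in alpha ∧ beta is (alpha_i * beta_j - alpha_j * beta_i). Collecting: alpha ∧ beta = (2*x) dx ∧ dy + (-x) dx ∧ dz + (-3*y + 2*z) dy ∧ dz.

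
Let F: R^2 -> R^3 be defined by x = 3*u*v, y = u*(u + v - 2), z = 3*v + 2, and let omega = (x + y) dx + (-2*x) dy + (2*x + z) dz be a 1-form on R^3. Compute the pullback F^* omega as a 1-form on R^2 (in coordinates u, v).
F^* omega = (3*u*v*(-3*u + 2*v + 2)) du + (3*u^3 + 6*u^2*v - 6*u^2 + 18*u*v + 9*v + 6) dv

Using F^*(f dg) = (f ∘ F) d(g ∘ F), substitute each coordinate x_i by F_i(u, v) in f_i, and replace dx_i by d F_i = (∂F_i/∂u) du + (∂F_i/∂v) dv.
  For the x component: f_1(F) = u*(u + 4*v - 2); d F_1 = (3*v) du + (3*u) dv
  For the y component: f_2(F) = -6*u*v; d F_2 = (2*u + v - 2) du + (u) dv
  For the z component: f_3(F) = 6*u*v + 3*v + 2; d F_3 = (0) du + (3) dv
Combining and collecting du, dv coefficients:
  coeff of du: 3*u*v*(-3*u + 2*v + 2)
  coeff of dv: 3*u^3 + 6*u^2*v - 6*u^2 + 18*u*v + 9*v + 6
F^* omega = (3*u*v*(-3*u + 2*v + 2)) du + (3*u^3 + 6*u^2*v - 6*u^2 + 18*u*v + 9*v + 6) dv.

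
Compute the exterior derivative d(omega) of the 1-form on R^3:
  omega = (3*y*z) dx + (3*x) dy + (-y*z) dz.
d(omega) = (3 - 3*z) dx ∧ dy + (-3*y) dx ∧ dz + (-z) dy ∧ dz

For a 1-form omega = sum_i f_i dx_i, the exterior derivative is
  d(omega) = sum_{i < j} (∂f_j/∂x_i - ∂f_i/∂x_j) dx_i ∧ dx_j.
  coefficient of dx ∧ dy: ∂f_2/∂x - ∂f_1/∂y = ∂(3*x)/∂x - ∂(3*y*z)/∂y = 3 - 3*z
  coefficient of dx ∧ dz: ∂f_3/∂x - ∂f_1/∂z = ∂(-y*z)/∂x - ∂(3*y*z)/∂z = -3*y
  coefficient of dy ∧ dz: ∂f_3/∂y - ∂f_2/∂z = ∂(-y*z)/∂y - ∂(3*x)/∂z = -z
Assembling: d(omega) = (3 - 3*z) dx ∧ dy + (-3*y) dx ∧ dz + (-z) dy ∧ dz.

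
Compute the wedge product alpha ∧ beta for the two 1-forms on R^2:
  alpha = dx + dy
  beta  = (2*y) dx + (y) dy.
alpha ∧ beta = (-y) dx ∧ dy

Distribute the wedge, using dx_i ∧ dx_j = -dx_j ∧ dx_i and dx_i ∧ dx_i = 0. For each pair (i, j) with i < j, the coefficient of dx_i ∧ dx_j in alpha ∧ beta is (alpha_i * beta_j - alpha_j * beta_i). Collecting: alpha ∧ beta = (-y) dx ∧ dy.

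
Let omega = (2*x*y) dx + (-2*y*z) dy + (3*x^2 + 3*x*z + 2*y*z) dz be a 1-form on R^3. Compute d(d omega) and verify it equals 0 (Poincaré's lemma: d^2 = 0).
d(d omega) = 0

Step 1: d omega = sum_{i<j} (∂f_j/∂x_i - ∂f_i/∂x_j) dx_i ∧ dx_j:
  coeff of dx ∧ dy: -2*x
  coeff of dx ∧ dz: 6*x + 3*z
  coeff of dy ∧ dz: 2*y + 2*z
Step 2: Apply d again to each 2-form coefficient. The only possible 3-form in R^3 is dx ∧ dy ∧ dz, with coefficient
  ∂(coeff of dy∧dz)/∂x - ∂(coeff of dx∧dz)/∂y + ∂(coeff of dx∧dy)/∂z
  = ∂/∂x (2*y + 2*z) - ∂/∂y (6*x + 3*z) + ∂/∂z (-2*x).
Each of these terms simplifies to sums of mixed partials that cancel in pairs. The result is 0 (by equality of mixed partials for smooth functions — Schwarz / Clairaut).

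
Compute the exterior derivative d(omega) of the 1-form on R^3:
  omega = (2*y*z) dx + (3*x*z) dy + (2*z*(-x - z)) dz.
d(omega) = (z) dx ∧ dy + (-2*y - 2*z) dx ∧ dz + (-3*x) dy ∧ dz

For a 1-form omega = sum_i f_i dx_i, the exterior derivative is
  d(omega) = sum_{i < j} (∂f_j/∂x_i - ∂f_i/∂x_j) dx_i ∧ dx_j.
  coefficient of dx ∧ dy: ∂f_2/∂x - ∂f_1/∂y = ∂(3*x*z)/∂x - ∂(2*y*z)/∂y = z
  coefficient of dx ∧ dz: ∂f_3/∂x - ∂f_1/∂z = ∂(2*z*(-x - z))/∂x - ∂(2*y*z)/∂z = -2*y - 2*z
  coefficient of dy ∧ dz: ∂f_3/∂y - ∂f_2/∂z = ∂(2*z*(-x - z))/∂y - ∂(3*x*z)/∂z = -3*x
Assembling: d(omega) = (z) dx ∧ dy + (-2*y - 2*z) dx ∧ dz + (-3*x) dy ∧ dz.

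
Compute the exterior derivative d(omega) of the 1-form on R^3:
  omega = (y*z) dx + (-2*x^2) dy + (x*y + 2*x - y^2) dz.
d(omega) = (-4*x - z) dx ∧ dy + (2) dx ∧ dz + (x - 2*y) dy ∧ dz

For a 1-form omega = sum_i f_i dx_i, the exterior derivative is
  d(omega) = sum_{i < j} (∂f_j/∂x_i - ∂f_i/∂x_j) dx_i ∧ dx_j.
  coefficient of dx ∧ dy: ∂f_2/∂x - ∂f_1/∂y = ∂(-2*x^2)/∂x - ∂(y*z)/∂y = -4*x - z
  coefficient of dx ∧ dz: ∂f_3/∂x - ∂f_1/∂z = ∂(x*y + 2*x - y^2)/∂x - ∂(y*z)/∂z = 2
  coefficient of dy ∧ dz: ∂f_3/∂y - ∂f_2/∂z = ∂(x*y + 2*x - y^2)/∂y - ∂(-2*x^2)/∂z = x - 2*y
Assembling: d(omega) = (-4*x - z) dx ∧ dy + (2) dx ∧ dz + (x - 2*y) dy ∧ dz.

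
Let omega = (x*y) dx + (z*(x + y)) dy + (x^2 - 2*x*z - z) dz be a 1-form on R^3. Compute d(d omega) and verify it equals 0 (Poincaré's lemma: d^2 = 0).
d(d omega) = 0

Step 1: d omega = sum_{i<j} (∂f_j/∂x_i - ∂f_i/∂x_j) dx_i ∧ dx_j:
  coeff of dx ∧ dy: -x + z
  coeff of dx ∧ dz: 2*x - 2*z
  coeff of dy ∧ dz: -x - y
Step 2: Apply d again to each 2-form coefficient. The only possible 3-form in R^3 is dx ∧ dy ∧ dz, with coefficient
  ∂(coeff of dy∧dz)/∂x - ∂(coeff of dx∧dz)/∂y + ∂(coeff of dx∧dy)/∂z
  = ∂/∂x (-x - y) - ∂/∂y (2*x - 2*z) + ∂/∂z (-x + z).
Each of these terms simplifies to sums of mixed partials that cancel in pairs. The result is 0 (by equality of mixed partials for smooth functions — Schwarz / Clairaut).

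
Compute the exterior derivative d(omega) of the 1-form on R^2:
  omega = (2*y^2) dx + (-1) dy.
d(omega) = (-4*y) dx ∧ dy

For a 1-form omega = sum_i f_i dx_i, the exterior derivative is
  d(omega) = sum_{i < j} (∂f_j/∂x_i - ∂f_i/∂x_j) dx_i ∧ dx_j.
  coefficient of dx ∧ dy: ∂f_2/∂x - ∂f_1/∂y = ∂(-1)/∂x - ∂(2*y^2)/∂y = -4*y
Assembling: d(omega) = (-4*y) dx ∧ dy.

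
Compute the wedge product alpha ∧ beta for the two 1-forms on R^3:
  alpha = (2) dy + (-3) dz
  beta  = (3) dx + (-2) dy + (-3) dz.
alpha ∧ beta = (-6) dx ∧ dy + (-12) dy ∧ dz + (9) dx ∧ dz

Distribute the wedge, using dx_i ∧ dx_j = -dx_j ∧ dx_i and dx_i ∧ dx_i = 0. For each pair (i, j) with i < j, the coefficient of dx_i ∧ dx_j in alpha ∧ beta is (alpha_i * beta_j - alpha_j * beta_i). Collecting: alpha ∧ beta = (-6) dx ∧ dy + (-12) dy ∧ dz + (9) dx ∧ dz.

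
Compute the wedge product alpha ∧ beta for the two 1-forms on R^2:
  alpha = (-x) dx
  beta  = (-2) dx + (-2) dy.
alpha ∧ beta = (2*x) dx ∧ dy

Distribute the wedge, using dx_i ∧ dx_j = -dx_j ∧ dx_i and dx_i ∧ dx_i = 0. For each pair (i, j) with i < j, the coefficient of dx_i ∧ dx_j in alpha ∧ beta is (alpha_i * beta_j - alpha_j * beta_i). Collecting: alpha ∧ beta = (2*x) dx ∧ dy.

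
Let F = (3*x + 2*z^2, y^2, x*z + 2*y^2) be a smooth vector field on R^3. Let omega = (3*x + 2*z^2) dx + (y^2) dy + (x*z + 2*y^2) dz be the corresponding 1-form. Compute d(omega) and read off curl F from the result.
d(omega) = (4*y) dy ∧ dz + (3*z) dz ∧ dx + (0) dx ∧ dy; curl F = (4*y, 3*z, 0)

d omega = sum_{i<j} (∂f_j/∂x_i - ∂f_i/∂x_j) dx_i ∧ dx_j. Under the identification (dy ∧ dz, dz ∧ dx, dx ∧ dy) ↔ (e_x, e_y, e_z), the coefficients are exactly the components of curl F. Compute:
  ∂R/∂y - ∂Q/∂z = (4*y) - (0) = 4*y
  ∂P/∂z - ∂R/∂x = (4*z) - (z) = 3*z
  ∂Q/∂x - ∂P/∂y = (0) - (0) = 0.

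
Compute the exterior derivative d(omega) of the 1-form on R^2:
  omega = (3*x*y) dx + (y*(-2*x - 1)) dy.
d(omega) = (-3*x - 2*y) dx ∧ dy

For a 1-form omega = sum_i f_i dx_i, the exterior derivative is
  d(omega) = sum_{i < j} (∂f_j/∂x_i - ∂f_i/∂x_j) dx_i ∧ dx_j.
  coefficient of dx ∧ dy: ∂f_2/∂x - ∂f_1/∂y = ∂(y*(-2*x - 1))/∂x - ∂(3*x*y)/∂y = -3*x - 2*y
Assembling: d(omega) = (-3*x - 2*y) dx ∧ dy.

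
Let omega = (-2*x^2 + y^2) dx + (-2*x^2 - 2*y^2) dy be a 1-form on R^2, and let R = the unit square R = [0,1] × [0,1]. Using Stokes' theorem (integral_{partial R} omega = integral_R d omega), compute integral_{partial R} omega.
integral_(partial R) omega = -3

Stokes: integral_partial_R omega = integral_R d omega with d omega = (∂Q/∂x - ∂P/∂y) dx ∧ dy.
  ∂Q/∂x = -4*x
  ∂P/∂y = 2*y
  integrand = ∂Q/∂x - ∂P/∂y = -4*x - 2*y.
Integrating over R: integral_0^1 integral_0^1 (-4*x - 2*y) dx dy = -3.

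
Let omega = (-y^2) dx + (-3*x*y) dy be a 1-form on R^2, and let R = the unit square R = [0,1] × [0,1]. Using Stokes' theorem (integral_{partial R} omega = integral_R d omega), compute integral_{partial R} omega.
integral_(partial R) omega = -1/2

Stokes: integral_partial_R omega = integral_R d omega with d omega = (∂Q/∂x - ∂P/∂y) dx ∧ dy.
  ∂Q/∂x = -3*y
  ∂P/∂y = -2*y
  integrand = ∂Q/∂x - ∂P/∂y = -y.
Integrating over R: integral_0^1 integral_0^1 (-y) dx dy = -1/2.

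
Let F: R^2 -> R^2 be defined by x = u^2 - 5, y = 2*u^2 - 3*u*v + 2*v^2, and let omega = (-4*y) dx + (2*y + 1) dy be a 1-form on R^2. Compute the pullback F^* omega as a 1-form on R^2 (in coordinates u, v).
F^* omega = (-12*u^2*v + 18*u*v^2 + 4*u - 12*v^3 - 3*v) du + (-12*u^3 + 34*u^2*v - 36*u*v^2 - 3*u + 16*v^3 + 4*v) dv

Using F^*(f dg) = (f ∘ F) d(g ∘ F), substitute each coordinate x_i by F_i(u, v) in f_i, and replace dx_i by d F_i = (∂F_i/∂u) du + (∂F_i/∂v) dv.
  For the x component: f_1(F) = -8*u^2 + 12*u*v - 8*v^2; d F_1 = (2*u) du + (0) dv
  For the y component: f_2(F) = 4*u^2 - 6*u*v + 4*v^2 + 1; d F_2 = (4*u - 3*v) du + (-3*u + 4*v) dv
Combining and collecting du, dv coefficients:
  coeff of du: -12*u^2*v + 18*u*v^2 + 4*u - 12*v^3 - 3*v
  coeff of dv: -12*u^3 + 34*u^2*v - 36*u*v^2 - 3*u + 16*v^3 + 4*v
F^* omega = (-12*u^2*v + 18*u*v^2 + 4*u - 12*v^3 - 3*v) du + (-12*u^3 + 34*u^2*v - 36*u*v^2 - 3*u + 16*v^3 + 4*v) dv.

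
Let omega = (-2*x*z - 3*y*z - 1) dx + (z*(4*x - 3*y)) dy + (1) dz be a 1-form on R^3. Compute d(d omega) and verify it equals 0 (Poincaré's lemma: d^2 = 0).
d(d omega) = 0

Step 1: d omega = sum_{i<j} (∂f_j/∂x_i - ∂f_i/∂x_j) dx_i ∧ dx_j:
  coeff of dx ∧ dy: 7*z
  coeff of dx ∧ dz: 2*x + 3*y
  coeff of dy ∧ dz: -4*x + 3*y
Step 2: Apply d again to each 2-form coefficient. The only possible 3-form in R^3 is dx ∧ dy ∧ dz, with coefficient
  ∂(coeff of dy∧dz)/∂x - ∂(coeff of dx∧dz)/∂y + ∂(coeff of dx∧dy)/∂z
  = ∂/∂x (-4*x + 3*y) - ∂/∂y (2*x + 3*y) + ∂/∂z (7*z).
Each of these terms simplifies to sums of mixed partials that cancel in pairs. The result is 0 (by equality of mixed partials for smooth functions — Schwarz / Clairaut).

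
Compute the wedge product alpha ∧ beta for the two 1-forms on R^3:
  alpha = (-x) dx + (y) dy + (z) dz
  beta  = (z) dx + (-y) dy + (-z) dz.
alpha ∧ beta = (y*(x - z)) dx ∧ dy + (z*(x - z)) dx ∧ dz

Distribute the wedge, using dx_i ∧ dx_j = -dx_j ∧ dx_i and dx_i ∧ dx_i = 0. For each pair (i, j) with i < j, the coefficient of dx_i ∧ dx_j in alpha ∧ beta is (alpha_i * beta_j - alpha_j * beta_i). Collecting: alpha ∧ beta = (y*(x - z)) dx ∧ dy + (z*(x - z)) dx ∧ dz.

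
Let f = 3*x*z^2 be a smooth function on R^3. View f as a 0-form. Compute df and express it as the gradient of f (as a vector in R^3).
df = (3*z^2) dx + (0) dy + (6*x*z) dz; grad f = (3*z^2, 0, 6*x*z)

For a 0-form f, d f = (∂f/∂x) dx + (∂f/∂y) dy + (∂f/∂z) dz. The components of the vector representation are exactly the entries of grad f in Cartesian coordinates:
  ∂f/∂x = 3*z^2
  ∂f/∂y = 0
  ∂f/∂z = 6*x*z.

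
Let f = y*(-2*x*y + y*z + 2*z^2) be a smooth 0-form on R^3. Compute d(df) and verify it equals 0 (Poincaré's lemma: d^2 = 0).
d(df) = 0

Step 1: df = sum_i (∂f/∂x_i) dx_i = (-2*y^2) dx + (-4*x*y + 2*y*z + 2*z^2) dy + (y*(y + 4*z)) dz.
Step 2: Apply d again. Using the 1-form formula, the coefficient of dx ∧ dy in d(df) is ∂^2 f/∂x ∂y - ∂^2 f/∂y ∂x = (-4*y) - (-4*y) = 0 (equality of mixed partials for smooth f).
Similarly for dx ∧ dz and dy ∧ dz — all coefficients vanish. So d(df) = 0.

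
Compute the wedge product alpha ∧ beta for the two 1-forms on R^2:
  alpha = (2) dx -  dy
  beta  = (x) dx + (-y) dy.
alpha ∧ beta = (x - 2*y) dx ∧ dy

Distribute the wedge, using dx_i ∧ dx_j = -dx_j ∧ dx_i and dx_i ∧ dx_i = 0. For each pair (i, j) with i < j, the coefficient of dx_i ∧ dx_j in alpha ∧ beta is (alpha_i * beta_j - alpha_j * beta_i). Collecting: alpha ∧ beta = (x - 2*y) dx ∧ dy.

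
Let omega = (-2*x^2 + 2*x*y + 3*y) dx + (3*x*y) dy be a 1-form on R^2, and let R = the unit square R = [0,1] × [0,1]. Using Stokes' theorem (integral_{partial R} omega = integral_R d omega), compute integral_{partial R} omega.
integral_(partial R) omega = -5/2

Stokes: integral_partial_R omega = integral_R d omega with d omega = (∂Q/∂x - ∂P/∂y) dx ∧ dy.
  ∂Q/∂x = 3*y
  ∂P/∂y = 2*x + 3
  integrand = ∂Q/∂x - ∂P/∂y = -2*x + 3*y - 3.
Integrating over R: integral_0^1 integral_0^1 (-2*x + 3*y - 3) dx dy = -5/2.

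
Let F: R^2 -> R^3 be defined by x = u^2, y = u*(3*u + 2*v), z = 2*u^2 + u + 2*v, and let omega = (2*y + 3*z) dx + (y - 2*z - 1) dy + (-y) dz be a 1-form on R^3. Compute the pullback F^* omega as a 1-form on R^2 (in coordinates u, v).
F^* omega = (6*u^3 + 10*u^2*v - 9*u^2 + 4*u*v^2 - 18*u*v - 6*u - 8*v^2 - 2*v) du + (2*u*(-u^2 + 2*u*v - 5*u - 6*v - 1)) dv

Using F^*(f dg) = (f ∘ F) d(g ∘ F), substitute each coordinate x_i by F_i(u, v) in f_i, and replace dx_i by d F_i = (∂F_i/∂u) du + (∂F_i/∂v) dv.
  For the x component: f_1(F) = 12*u^2 + 4*u*v + 3*u + 6*v; d F_1 = (2*u) du + (0) dv
  For the y component: f_2(F) = -u^2 + 2*u*v - 2*u - 4*v - 1; d F_2 = (6*u + 2*v) du + (2*u) dv
  For the z component: f_3(F) = u*(-3*u - 2*v); d F_3 = (4*u + 1) du + (2) dv
Combining and collecting du, dv coefficients:
  coeff of du: 6*u^3 + 10*u^2*v - 9*u^2 + 4*u*v^2 - 18*u*v - 6*u - 8*v^2 - 2*v
  coeff of dv: 2*u*(-u^2 + 2*u*v - 5*u - 6*v - 1)
F^* omega = (6*u^3 + 10*u^2*v - 9*u^2 + 4*u*v^2 - 18*u*v - 6*u - 8*v^2 - 2*v) du + (2*u*(-u^2 + 2*u*v - 5*u - 6*v - 1)) dv.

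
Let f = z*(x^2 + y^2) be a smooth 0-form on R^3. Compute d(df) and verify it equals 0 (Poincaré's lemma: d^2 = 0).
d(df) = 0

Step 1: df = sum_i (∂f/∂x_i) dx_i = (2*x*z) dx + (2*y*z) dy + (x^2 + y^2) dz.
Step 2: Apply d again. Using the 1-form formula, the coefficient of dx ∧ dy in d(df) is ∂^2 f/∂x ∂y - ∂^2 f/∂y ∂x = (0) - (0) = 0 (equality of mixed partials for smooth f).
Similarly for dx ∧ dz and dy ∧ dz — all coefficients vanish. So d(df) = 0.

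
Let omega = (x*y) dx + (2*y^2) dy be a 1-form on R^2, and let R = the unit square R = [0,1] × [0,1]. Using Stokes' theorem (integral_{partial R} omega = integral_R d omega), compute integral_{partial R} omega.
integral_(partial R) omega = -1/2

Stokes: integral_partial_R omega = integral_R d omega with d omega = (∂Q/∂x - ∂P/∂y) dx ∧ dy.
  ∂Q/∂x = 0
  ∂P/∂y = x
  integrand = ∂Q/∂x - ∂P/∂y = -x.
Integrating over R: integral_0^1 integral_0^1 (-x) dx dy = -1/2.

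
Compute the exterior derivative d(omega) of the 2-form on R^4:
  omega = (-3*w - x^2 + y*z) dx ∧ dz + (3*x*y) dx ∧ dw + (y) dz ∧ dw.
d(omega) = (-z) dx ∧ dy ∧ dz + (-3) dx ∧ dz ∧ dw + (-3*x) dx ∧ dy ∧ dw + (1) dy ∧ dz ∧ dw

For a 2-form omega = sum_{i<j} g_{ij} dx_i ∧ dx_j, the exterior derivative is
  d(omega) = sum_{i<j} d(g_{ij}) ∧ dx_i ∧ dx_j = sum_{i<j, k} (∂g_{ij}/∂x_k) dx_k ∧ dx_i ∧ dx_j.
Expand each term, using dx_k ∧ dx_i ∧ dx_j = sgn(permutation) dx_{(a)} ∧ dx_{(b)} ∧ dx_{(c)} with (a < b < c) sorted:
  d(-3*w - x^2 + y*z) includes (∂/∂y)(-3*w - x^2 + y*z) dy = (z) dy, which multiplied by dx ∧ dz gives (-z) dx ∧ dy ∧ dz
  d(-3*w - x^2 + y*z) includes (∂/∂w)(-3*w - x^2 + y*z) dw = (-3) dw, which multiplied by dx ∧ dz gives (-3) dx ∧ dz ∧ dw
  d(3*x*y) includes (∂/∂y)(3*x*y) dy = (3*x) dy, which multiplied by dx ∧ dw gives (-3*x) dx ∧ dy ∧ dw
  d(y) includes (∂/∂y)(y) dy = (1) dy, which multiplied by dz ∧ dw gives (1) dy ∧ dz ∧ dw
Collecting like 3-forms: d(omega) = (-z) dx ∧ dy ∧ dz + (-3) dx ∧ dz ∧ dw + (-3*x) dx ∧ dy ∧ dw + (1) dy ∧ dz ∧ dw.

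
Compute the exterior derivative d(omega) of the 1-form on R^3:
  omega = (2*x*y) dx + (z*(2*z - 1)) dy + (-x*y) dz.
d(omega) = (-2*x) dx ∧ dy + (-y) dx ∧ dz + (-x - 4*z + 1) dy ∧ dz

For a 1-form omega = sum_i f_i dx_i, the exterior derivative is
  d(omega) = sum_{i < j} (∂f_j/∂x_i - ∂f_i/∂x_j) dx_i ∧ dx_j.
  coefficient of dx ∧ dy: ∂f_2/∂x - ∂f_1/∂y = ∂(z*(2*z - 1))/∂x - ∂(2*x*y)/∂y = -2*x
  coefficient of dx ∧ dz: ∂f_3/∂x - ∂f_1/∂z = ∂(-x*y)/∂x - ∂(2*x*y)/∂z = -y
  coefficient of dy ∧ dz: ∂f_3/∂y - ∂f_2/∂z = ∂(-x*y)/∂y - ∂(z*(2*z - 1))/∂z = -x - 4*z + 1
Assembling: d(omega) = (-2*x) dx ∧ dy + (-y) dx ∧ dz + (-x - 4*z + 1) dy ∧ dz.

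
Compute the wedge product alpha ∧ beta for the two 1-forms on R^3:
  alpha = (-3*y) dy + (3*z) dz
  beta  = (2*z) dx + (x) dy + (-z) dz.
alpha ∧ beta = (6*y*z) dx ∧ dy + (3*z*(-x + y)) dy ∧ dz + (-6*z^2) dx ∧ dz

Distribute the wedge, using dx_i ∧ dx_j = -dx_j ∧ dx_i and dx_i ∧ dx_i = 0. For each pair (i, j) with i < j, the coefficient of dx_i ∧ dx_j in alpha ∧ beta is (alpha_i * beta_j - alpha_j * beta_i). Collecting: alpha ∧ beta = (6*y*z) dx ∧ dy + (3*z*(-x + y)) dy ∧ dz + (-6*z^2) dx ∧ dz.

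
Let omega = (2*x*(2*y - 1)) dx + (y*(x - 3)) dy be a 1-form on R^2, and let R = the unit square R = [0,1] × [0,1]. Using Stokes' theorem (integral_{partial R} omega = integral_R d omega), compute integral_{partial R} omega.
integral_(partial R) omega = -3/2

Stokes: integral_partial_R omega = integral_R d omega with d omega = (∂Q/∂x - ∂P/∂y) dx ∧ dy.
  ∂Q/∂x = y
  ∂P/∂y = 4*x
  integrand = ∂Q/∂x - ∂P/∂y = -4*x + y.
Integrating over R: integral_0^1 integral_0^1 (-4*x + y) dx dy = -3/2.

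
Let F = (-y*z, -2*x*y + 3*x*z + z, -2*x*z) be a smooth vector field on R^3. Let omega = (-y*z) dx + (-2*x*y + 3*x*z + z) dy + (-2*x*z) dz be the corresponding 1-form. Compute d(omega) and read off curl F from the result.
d(omega) = (-3*x - 1) dy ∧ dz + (-y + 2*z) dz ∧ dx + (-2*y + 4*z) dx ∧ dy; curl F = (-3*x - 1, -y + 2*z, -2*y + 4*z)

d omega = sum_{i<j} (∂f_j/∂x_i - ∂f_i/∂x_j) dx_i ∧ dx_j. Under the identification (dy ∧ dz, dz ∧ dx, dx ∧ dy) ↔ (e_x, e_y, e_z), the coefficients are exactly the components of curl F. Compute:
  ∂R/∂y - ∂Q/∂z = (0) - (3*x + 1) = -3*x - 1
  ∂P/∂z - ∂R/∂x = (-y) - (-2*z) = -y + 2*z
  ∂Q/∂x - ∂P/∂y = (-2*y + 3*z) - (-z) = -2*y + 4*z.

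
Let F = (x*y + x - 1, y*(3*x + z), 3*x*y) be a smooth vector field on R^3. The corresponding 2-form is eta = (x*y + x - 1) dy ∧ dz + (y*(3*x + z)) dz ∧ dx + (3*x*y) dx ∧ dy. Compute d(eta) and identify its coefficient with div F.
d(eta) = (3*x + y + z + 1) dx ∧ dy ∧ dz; div F = 3*x + y + z + 1

For a 2-form in R^3 of the form above, applying d gives a 3-form with coefficient ∂P/∂x + ∂Q/∂y + ∂R/∂z:
  ∂P/∂x = y + 1
  ∂Q/∂y = 3*x + z
  ∂R/∂z = 0
Sum = 3*x + y + z + 1, which is exactly div F.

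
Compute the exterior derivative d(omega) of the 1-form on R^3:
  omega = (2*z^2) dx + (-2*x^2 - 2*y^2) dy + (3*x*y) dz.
d(omega) = (-4*x) dx ∧ dy + (3*y - 4*z) dx ∧ dz + (3*x) dy ∧ dz

For a 1-form omega = sum_i f_i dx_i, the exterior derivative is
  d(omega) = sum_{i < j} (∂f_j/∂x_i - ∂f_i/∂x_j) dx_i ∧ dx_j.
  coefficient of dx ∧ dy: ∂f_2/∂x - ∂f_1/∂y = ∂(-2*x^2 - 2*y^2)/∂x - ∂(2*z^2)/∂y = -4*x
  coefficient of dx ∧ dz: ∂f_3/∂x - ∂f_1/∂z = ∂(3*x*y)/∂x - ∂(2*z^2)/∂z = 3*y - 4*z
  coefficient of dy ∧ dz: ∂f_3/∂y - ∂f_2/∂z = ∂(3*x*y)/∂y - ∂(-2*x^2 - 2*y^2)/∂z = 3*x
Assembling: d(omega) = (-4*x) dx ∧ dy + (3*y - 4*z) dx ∧ dz + (3*x) dy ∧ dz.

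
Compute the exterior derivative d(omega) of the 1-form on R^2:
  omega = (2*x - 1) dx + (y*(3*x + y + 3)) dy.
d(omega) = (3*y) dx ∧ dy

For a 1-form omega = sum_i f_i dx_i, the exterior derivative is
  d(omega) = sum_{i < j} (∂f_j/∂x_i - ∂f_i/∂x_j) dx_i ∧ dx_j.
  coefficient of dx ∧ dy: ∂f_2/∂x - ∂f_1/∂y = ∂(y*(3*x + y + 3))/∂x - ∂(2*x - 1)/∂y = 3*y
Assembling: d(omega) = (3*y) dx ∧ dy.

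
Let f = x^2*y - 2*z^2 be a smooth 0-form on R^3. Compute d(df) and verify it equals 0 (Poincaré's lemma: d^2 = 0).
d(df) = 0

Step 1: df = sum_i (∂f/∂x_i) dx_i = (2*x*y) dx + (x^2) dy + (-4*z) dz.
Step 2: Apply d again. Using the 1-form formula, the coefficient of dx ∧ dy in d(df) is ∂^2 f/∂x ∂y - ∂^2 f/∂y ∂x = (2*x) - (2*x) = 0 (equality of mixed partials for smooth f).
Similarly for dx ∧ dz and dy ∧ dz — all coefficients vanish. So d(df) = 0.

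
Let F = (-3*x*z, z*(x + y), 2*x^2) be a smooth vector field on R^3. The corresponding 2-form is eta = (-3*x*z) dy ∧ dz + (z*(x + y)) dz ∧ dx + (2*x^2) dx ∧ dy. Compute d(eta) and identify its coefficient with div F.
d(eta) = (-2*z) dx ∧ dy ∧ dz; div F = -2*z

For a 2-form in R^3 of the form above, applying d gives a 3-form with coefficient ∂P/∂x + ∂Q/∂y + ∂R/∂z:
  ∂P/∂x = -3*z
  ∂Q/∂y = z
  ∂R/∂z = 0
Sum = -2*z, which is exactly div F.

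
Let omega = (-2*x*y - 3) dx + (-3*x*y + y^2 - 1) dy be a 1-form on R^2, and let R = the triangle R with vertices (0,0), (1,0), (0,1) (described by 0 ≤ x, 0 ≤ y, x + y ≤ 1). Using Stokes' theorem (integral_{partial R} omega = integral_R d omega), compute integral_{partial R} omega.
integral_(partial R) omega = -1/6

Stokes: integral_partial_R omega = integral_R d omega with d omega = (∂Q/∂x - ∂P/∂y) dx ∧ dy.
  ∂Q/∂x = -3*y
  ∂P/∂y = -2*x
  integrand = ∂Q/∂x - ∂P/∂y = 2*x - 3*y.
Integrating over R: integral_0^1 integral_0^{1-x} (2*x - 3*y) dy dx = -1/6.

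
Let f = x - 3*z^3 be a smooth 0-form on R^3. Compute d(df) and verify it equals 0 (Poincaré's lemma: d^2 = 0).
d(df) = 0

Step 1: df = sum_i (∂f/∂x_i) dx_i = (1) dx + (0) dy + (-9*z^2) dz.
Step 2: Apply d again. Using the 1-form formula, the coefficient of dx ∧ dy in d(df) is ∂^2 f/∂x ∂y - ∂^2 f/∂y ∂x = (0) - (0) = 0 (equality of mixed partials for smooth f).
Similarly for dx ∧ dz and dy ∧ dz — all coefficients vanish. So d(df) = 0.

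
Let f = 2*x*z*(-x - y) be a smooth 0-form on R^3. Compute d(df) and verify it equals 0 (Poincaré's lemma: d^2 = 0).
d(df) = 0

Step 1: df = sum_i (∂f/∂x_i) dx_i = (2*z*(-2*x - y)) dx + (-2*x*z) dy + (2*x*(-x - y)) dz.
Step 2: Apply d again. Using the 1-form formula, the coefficient of dx ∧ dy in d(df) is ∂^2 f/∂x ∂y - ∂^2 f/∂y ∂x = (-2*z) - (-2*z) = 0 (equality of mixed partials for smooth f).
Similarly for dx ∧ dz and dy ∧ dz — all coefficients vanish. So d(df) = 0.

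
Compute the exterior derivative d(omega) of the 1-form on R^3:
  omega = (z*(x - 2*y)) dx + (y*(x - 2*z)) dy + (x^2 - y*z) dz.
d(omega) = (y + 2*z) dx ∧ dy + (x + 2*y) dx ∧ dz + (2*y - z) dy ∧ dz

For a 1-form omega = sum_i f_i dx_i, the exterior derivative is
  d(omega) = sum_{i < j} (∂f_j/∂x_i - ∂f_i/∂x_j) dx_i ∧ dx_j.
  coefficient of dx ∧ dy: ∂f_2/∂x - ∂f_1/∂y = ∂(y*(x - 2*z))/∂x - ∂(z*(x - 2*y))/∂y = y + 2*z
  coefficient of dx ∧ dz: ∂f_3/∂x - ∂f_1/∂z = ∂(x^2 - y*z)/∂x - ∂(z*(x - 2*y))/∂z = x + 2*y
  coefficient of dy ∧ dz: ∂f_3/∂y - ∂f_2/∂z = ∂(x^2 - y*z)/∂y - ∂(y*(x - 2*z))/∂z = 2*y - z
Assembling: d(omega) = (y + 2*z) dx ∧ dy + (x + 2*y) dx ∧ dz + (2*y - z) dy ∧ dz.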